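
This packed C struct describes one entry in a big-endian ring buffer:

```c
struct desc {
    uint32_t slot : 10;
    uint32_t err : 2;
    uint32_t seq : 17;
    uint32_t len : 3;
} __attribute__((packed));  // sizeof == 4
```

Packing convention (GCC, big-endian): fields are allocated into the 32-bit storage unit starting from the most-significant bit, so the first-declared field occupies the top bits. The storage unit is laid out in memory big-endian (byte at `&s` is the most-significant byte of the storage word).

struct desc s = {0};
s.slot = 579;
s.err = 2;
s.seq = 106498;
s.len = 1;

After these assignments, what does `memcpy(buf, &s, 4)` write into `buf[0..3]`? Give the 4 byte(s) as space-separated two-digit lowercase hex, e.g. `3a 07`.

[22+:10] slot=579 & 0x3ff = 0x243; word=0x90c00000
[20+:2] err=2 & 0x3 = 0x2; word=0x90e00000
[3+:17] seq=106498 & 0x1ffff = 0x1a002; word=0x90ed0010
[0+:3] len=1 & 0x7 = 0x1; word=0x90ed0011
word = 0x90ed0011 → big-endian bytes:
  [0]=0x90  [1]=0xed  [2]=0x00  [3]=0x11

90 ed 00 11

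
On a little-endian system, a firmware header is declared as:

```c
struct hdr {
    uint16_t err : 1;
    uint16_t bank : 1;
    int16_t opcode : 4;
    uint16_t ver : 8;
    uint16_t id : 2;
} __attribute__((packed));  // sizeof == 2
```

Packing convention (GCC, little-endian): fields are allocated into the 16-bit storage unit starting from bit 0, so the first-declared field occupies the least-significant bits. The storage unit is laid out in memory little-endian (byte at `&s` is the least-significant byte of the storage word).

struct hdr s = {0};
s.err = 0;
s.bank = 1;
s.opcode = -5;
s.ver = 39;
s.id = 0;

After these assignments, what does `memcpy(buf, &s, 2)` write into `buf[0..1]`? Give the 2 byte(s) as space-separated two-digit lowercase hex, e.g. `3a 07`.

ee 09

err:1 = 0 → 0x0 << 0 → word 0x0000
bank:1 = 1 → 0x1 << 1 → word 0x0002
opcode:4 = -5 → 0xb << 2 → word 0x002e
ver:8 = 39 → 0x27 << 6 → word 0x09ee
id:2 = 0 → 0x0 << 14 → word 0x09ee
word = 0x09ee → little-endian bytes:
  [0]=0xee  [1]=0x09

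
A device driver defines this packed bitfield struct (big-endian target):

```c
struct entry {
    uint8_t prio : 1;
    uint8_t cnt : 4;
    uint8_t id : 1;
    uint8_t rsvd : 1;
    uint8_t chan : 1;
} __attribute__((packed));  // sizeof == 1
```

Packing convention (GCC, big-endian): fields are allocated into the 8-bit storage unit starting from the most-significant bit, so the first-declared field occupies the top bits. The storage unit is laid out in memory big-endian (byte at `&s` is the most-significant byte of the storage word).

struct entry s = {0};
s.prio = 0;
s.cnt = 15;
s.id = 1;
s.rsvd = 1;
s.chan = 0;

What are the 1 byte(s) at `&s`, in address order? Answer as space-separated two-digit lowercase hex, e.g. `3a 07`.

7e

prio:1 = 0 → 0x0 << 7 → word 0x00
cnt:4 = 15 → 0xf << 3 → word 0x78
id:1 = 1 → 0x1 << 2 → word 0x7c
rsvd:1 = 1 → 0x1 << 1 → word 0x7e
chan:1 = 0 → 0x0 << 0 → word 0x7e
word = 0x7e → big-endian bytes:
  [0]=0x7e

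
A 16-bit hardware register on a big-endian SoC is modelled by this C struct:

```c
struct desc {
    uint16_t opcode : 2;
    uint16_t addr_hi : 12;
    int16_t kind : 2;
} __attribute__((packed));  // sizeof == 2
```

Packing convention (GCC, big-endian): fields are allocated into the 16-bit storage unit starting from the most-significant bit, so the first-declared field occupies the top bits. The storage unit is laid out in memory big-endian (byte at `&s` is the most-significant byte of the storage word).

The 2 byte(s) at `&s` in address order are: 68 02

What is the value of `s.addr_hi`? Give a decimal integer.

2560

[0]=0x68 [1]=0x02 (big-endian) → word 0x6802
opcode:2 @ bit 14 → (0x6802>>14)&0x3 = 0x1
addr_hi:12 @ bit 2 → (0x6802>>2)&0xfff = 0xa00  ←
kind:2 @ bit 0 → (0x6802>>0)&0x3 = 0x2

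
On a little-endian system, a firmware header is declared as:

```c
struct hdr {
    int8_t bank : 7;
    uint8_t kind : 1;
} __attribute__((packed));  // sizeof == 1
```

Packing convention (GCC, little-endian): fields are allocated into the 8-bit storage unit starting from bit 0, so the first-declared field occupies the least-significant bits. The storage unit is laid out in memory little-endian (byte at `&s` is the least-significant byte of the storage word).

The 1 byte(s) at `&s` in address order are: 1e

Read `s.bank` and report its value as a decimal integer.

[0]=0x1e (little-endian) → word 0x1e
bank [0+:7] = (word>>0) & 0x7f = 30  ←
kind [7+:1] = (word>>7) & 0x1 = 0
bank signed 7b, MSB=0: value = 30

30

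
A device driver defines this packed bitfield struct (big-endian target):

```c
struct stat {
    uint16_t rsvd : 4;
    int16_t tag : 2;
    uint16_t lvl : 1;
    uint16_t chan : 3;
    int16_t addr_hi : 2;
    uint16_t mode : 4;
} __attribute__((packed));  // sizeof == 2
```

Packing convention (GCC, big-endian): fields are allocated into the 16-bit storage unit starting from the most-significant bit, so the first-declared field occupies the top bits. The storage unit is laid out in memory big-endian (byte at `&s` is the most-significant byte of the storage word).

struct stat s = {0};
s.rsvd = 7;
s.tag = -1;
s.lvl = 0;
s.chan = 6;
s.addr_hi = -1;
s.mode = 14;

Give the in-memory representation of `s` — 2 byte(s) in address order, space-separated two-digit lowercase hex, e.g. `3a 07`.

rsvd (4b) val=7 bits=0x7 at bit 12: 0x7000
tag (2b) val=-1 bits=0x3 at bit 10: 0x7c00
lvl (1b) val=0 bits=0x0 at bit 9: 0x7c00
chan (3b) val=6 bits=0x6 at bit 6: 0x7d80
addr_hi (2b) val=-1 bits=0x3 at bit 4: 0x7db0
mode (4b) val=14 bits=0xe at bit 0: 0x7dbe
word = 0x7dbe → big-endian bytes:
  [0]=0x7d  [1]=0xbe

7d be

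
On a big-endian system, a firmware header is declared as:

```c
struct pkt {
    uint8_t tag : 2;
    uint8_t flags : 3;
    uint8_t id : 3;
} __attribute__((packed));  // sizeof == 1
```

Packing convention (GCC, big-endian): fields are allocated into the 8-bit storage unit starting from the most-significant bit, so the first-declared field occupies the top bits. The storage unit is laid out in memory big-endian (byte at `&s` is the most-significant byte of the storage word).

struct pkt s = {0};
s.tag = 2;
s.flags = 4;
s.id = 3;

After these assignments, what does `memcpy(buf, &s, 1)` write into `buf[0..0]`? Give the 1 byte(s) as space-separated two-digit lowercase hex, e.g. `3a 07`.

[6+:2] tag=2 & 0x3 = 0x2; word=0x80
[3+:3] flags=4 & 0x7 = 0x4; word=0xa0
[0+:3] id=3 & 0x7 = 0x3; word=0xa3
word = 0xa3 → big-endian bytes:
  [0]=0xa3

a3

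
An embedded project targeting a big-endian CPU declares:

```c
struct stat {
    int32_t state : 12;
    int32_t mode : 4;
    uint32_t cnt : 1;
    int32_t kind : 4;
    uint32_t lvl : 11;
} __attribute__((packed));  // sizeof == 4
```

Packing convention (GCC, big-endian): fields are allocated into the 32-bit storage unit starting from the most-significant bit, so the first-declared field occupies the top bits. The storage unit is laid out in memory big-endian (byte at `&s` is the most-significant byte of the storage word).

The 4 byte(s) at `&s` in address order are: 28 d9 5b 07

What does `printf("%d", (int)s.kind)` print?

-5

[0]=0x28 [1]=0xd9 [2]=0x5b [3]=0x07 (big-endian) → word 0x28d95b07
state [20+:12] = (word>>20) & 0xfff = 653
mode [16+:4] = (word>>16) & 0xf = 9
cnt [15+:1] = (word>>15) & 0x1 = 0
kind [11+:4] = (word>>11) & 0xf = 11  ←
lvl [0+:11] = (word>>0) & 0x7ff = 775
kind signed 4b, MSB=1: 11 - 16 = -5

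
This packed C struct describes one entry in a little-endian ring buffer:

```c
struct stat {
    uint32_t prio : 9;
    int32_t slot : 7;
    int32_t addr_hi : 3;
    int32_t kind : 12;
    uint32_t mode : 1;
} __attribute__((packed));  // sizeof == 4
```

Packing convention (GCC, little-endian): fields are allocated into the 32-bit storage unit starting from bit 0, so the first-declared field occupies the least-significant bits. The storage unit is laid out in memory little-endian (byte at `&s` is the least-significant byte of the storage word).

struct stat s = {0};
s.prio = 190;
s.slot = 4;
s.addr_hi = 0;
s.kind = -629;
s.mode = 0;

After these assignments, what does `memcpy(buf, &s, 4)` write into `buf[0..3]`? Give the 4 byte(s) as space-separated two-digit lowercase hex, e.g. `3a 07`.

be 08 58 6c

prio:9 = 190 → 0xbe << 0 → word 0x000000be
slot:7 = 4 → 0x4 << 9 → word 0x000008be
addr_hi:3 = 0 → 0x0 << 16 → word 0x000008be
kind:12 = -629 → 0xd8b << 19 → word 0x6c5808be
mode:1 = 0 → 0x0 << 31 → word 0x6c5808be
word = 0x6c5808be → little-endian bytes:
  [0]=0xbe  [1]=0x08  [2]=0x58  [3]=0x6c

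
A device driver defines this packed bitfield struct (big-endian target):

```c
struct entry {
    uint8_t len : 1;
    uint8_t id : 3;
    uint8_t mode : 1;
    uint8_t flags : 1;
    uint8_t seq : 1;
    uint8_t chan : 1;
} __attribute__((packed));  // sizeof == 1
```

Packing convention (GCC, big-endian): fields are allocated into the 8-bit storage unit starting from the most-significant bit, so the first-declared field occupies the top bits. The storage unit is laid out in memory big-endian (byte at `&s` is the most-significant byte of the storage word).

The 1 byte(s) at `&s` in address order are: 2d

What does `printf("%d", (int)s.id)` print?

[0]=0x2d (big-endian) → word 0x2d
len:1 @ bit 7 → (0x2d>>7)&0x1 = 0x0
id:3 @ bit 4 → (0x2d>>4)&0x7 = 0x2  ←
mode:1 @ bit 3 → (0x2d>>3)&0x1 = 0x1
flags:1 @ bit 2 → (0x2d>>2)&0x1 = 0x1
seq:1 @ bit 1 → (0x2d>>1)&0x1 = 0x0
chan:1 @ bit 0 → (0x2d>>0)&0x1 = 0x1

2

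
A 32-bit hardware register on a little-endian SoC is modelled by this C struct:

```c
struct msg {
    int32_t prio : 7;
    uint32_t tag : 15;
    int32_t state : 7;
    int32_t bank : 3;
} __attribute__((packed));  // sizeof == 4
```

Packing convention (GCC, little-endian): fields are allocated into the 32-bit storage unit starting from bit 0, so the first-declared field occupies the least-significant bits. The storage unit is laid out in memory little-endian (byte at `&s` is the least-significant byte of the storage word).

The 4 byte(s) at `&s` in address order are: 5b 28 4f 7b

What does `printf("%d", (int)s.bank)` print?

[0]=0x5b [1]=0x28 [2]=0x4f [3]=0x7b (little-endian) → word 0x7b4f285b
prio:7 @ bit 0 → (0x7b4f285b>>0)&0x7f = 0x5b
tag:15 @ bit 7 → (0x7b4f285b>>7)&0x7fff = 0x1e50
state:7 @ bit 22 → (0x7b4f285b>>22)&0x7f = 0x6d
bank:3 @ bit 29 → (0x7b4f285b>>29)&0x7 = 0x3  ←
bank signed 3b, MSB=0: value = 3

3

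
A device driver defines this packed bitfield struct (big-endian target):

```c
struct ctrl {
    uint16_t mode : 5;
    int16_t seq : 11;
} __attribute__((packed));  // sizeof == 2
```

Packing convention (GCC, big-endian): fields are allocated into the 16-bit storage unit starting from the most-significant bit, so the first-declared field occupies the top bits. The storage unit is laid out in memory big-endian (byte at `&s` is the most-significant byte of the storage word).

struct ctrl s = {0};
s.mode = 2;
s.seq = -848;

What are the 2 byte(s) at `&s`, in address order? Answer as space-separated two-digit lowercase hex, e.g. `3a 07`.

mode (5b) val=2 bits=0x2 at bit 11: 0x1000
seq (11b) val=-848 bits=0x4b0 at bit 0: 0x14b0
word = 0x14b0 → big-endian bytes:
  [0]=0x14  [1]=0xb0

14 b0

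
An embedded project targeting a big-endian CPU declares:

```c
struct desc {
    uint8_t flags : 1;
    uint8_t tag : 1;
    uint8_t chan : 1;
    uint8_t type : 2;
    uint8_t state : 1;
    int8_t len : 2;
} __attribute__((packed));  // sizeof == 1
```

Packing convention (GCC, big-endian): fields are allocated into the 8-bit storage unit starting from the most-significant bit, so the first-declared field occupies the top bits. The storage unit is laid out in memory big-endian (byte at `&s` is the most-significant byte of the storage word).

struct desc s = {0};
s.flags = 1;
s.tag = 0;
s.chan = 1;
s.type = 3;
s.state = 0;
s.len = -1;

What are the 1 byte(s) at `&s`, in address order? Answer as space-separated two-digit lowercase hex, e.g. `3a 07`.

[7+:1] flags=1 & 0x1 = 0x1; word=0x80
[6+:1] tag=0 & 0x1 = 0x0; word=0x80
[5+:1] chan=1 & 0x1 = 0x1; word=0xa0
[3+:2] type=3 & 0x3 = 0x3; word=0xb8
[2+:1] state=0 & 0x1 = 0x0; word=0xb8
[0+:2] len=-1 & 0x3 = 0x3; word=0xbb
word = 0xbb → big-endian bytes:
  [0]=0xbb

bb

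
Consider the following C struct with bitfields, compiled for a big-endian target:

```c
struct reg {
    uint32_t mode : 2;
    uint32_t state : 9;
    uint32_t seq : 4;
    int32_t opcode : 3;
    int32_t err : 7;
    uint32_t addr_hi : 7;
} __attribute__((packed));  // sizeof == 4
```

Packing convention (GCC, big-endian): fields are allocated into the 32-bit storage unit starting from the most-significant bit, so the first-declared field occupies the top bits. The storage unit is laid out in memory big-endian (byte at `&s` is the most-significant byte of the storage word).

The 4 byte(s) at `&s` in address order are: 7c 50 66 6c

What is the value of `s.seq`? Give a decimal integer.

[0]=0x7c [1]=0x50 [2]=0x66 [3]=0x6c (big-endian) → word 0x7c50666c
mode:2 @ bit 30 → (0x7c50666c>>30)&0x3 = 0x1
state:9 @ bit 21 → (0x7c50666c>>21)&0x1ff = 0x1e2
seq:4 @ bit 17 → (0x7c50666c>>17)&0xf = 0x8  ←
opcode:3 @ bit 14 → (0x7c50666c>>14)&0x7 = 0x1
err:7 @ bit 7 → (0x7c50666c>>7)&0x7f = 0x4c
addr_hi:7 @ bit 0 → (0x7c50666c>>0)&0x7f = 0x6c

8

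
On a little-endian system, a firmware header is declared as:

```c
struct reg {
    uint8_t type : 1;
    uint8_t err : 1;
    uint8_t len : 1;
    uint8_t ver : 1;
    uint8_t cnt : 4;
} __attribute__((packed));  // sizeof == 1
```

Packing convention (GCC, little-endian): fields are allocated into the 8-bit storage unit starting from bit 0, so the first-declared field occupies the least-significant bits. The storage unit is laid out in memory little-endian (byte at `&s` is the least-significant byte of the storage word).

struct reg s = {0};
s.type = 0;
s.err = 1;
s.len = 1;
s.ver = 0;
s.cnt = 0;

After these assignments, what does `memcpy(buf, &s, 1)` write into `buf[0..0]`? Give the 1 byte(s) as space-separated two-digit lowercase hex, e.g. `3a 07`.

[0+:1] type=0 & 0x1 = 0x0; word=0x00
[1+:1] err=1 & 0x1 = 0x1; word=0x02
[2+:1] len=1 & 0x1 = 0x1; word=0x06
[3+:1] ver=0 & 0x1 = 0x0; word=0x06
[4+:4] cnt=0 & 0xf = 0x0; word=0x06
word = 0x06 → little-endian bytes:
  [0]=0x06

06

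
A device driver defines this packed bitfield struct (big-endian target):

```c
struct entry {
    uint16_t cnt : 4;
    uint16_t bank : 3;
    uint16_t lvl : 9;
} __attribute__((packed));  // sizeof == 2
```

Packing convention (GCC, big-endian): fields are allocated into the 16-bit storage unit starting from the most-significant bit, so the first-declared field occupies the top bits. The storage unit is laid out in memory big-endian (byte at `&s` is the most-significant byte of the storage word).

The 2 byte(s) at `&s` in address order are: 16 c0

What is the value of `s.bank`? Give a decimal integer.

[0]=0x16 [1]=0xc0 (big-endian) → word 0x16c0
cnt:4 @ bit 12 → (0x16c0>>12)&0xf = 0x1
bank:3 @ bit 9 → (0x16c0>>9)&0x7 = 0x3  ←
lvl:9 @ bit 0 → (0x16c0>>0)&0x1ff = 0xc0

3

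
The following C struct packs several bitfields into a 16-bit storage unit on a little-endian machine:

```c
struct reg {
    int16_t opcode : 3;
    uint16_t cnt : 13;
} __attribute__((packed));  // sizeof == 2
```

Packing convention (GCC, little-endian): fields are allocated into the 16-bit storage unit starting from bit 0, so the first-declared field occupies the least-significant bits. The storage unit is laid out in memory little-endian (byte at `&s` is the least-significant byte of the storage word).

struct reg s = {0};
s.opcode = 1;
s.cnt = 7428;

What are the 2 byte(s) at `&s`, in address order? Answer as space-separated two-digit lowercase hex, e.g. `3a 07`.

21 e8

opcode:3 = 1 → 0x1 << 0 → word 0x0001
cnt:13 = 7428 → 0x1d04 << 3 → word 0xe821
word = 0xe821 → little-endian bytes:
  [0]=0x21  [1]=0xe8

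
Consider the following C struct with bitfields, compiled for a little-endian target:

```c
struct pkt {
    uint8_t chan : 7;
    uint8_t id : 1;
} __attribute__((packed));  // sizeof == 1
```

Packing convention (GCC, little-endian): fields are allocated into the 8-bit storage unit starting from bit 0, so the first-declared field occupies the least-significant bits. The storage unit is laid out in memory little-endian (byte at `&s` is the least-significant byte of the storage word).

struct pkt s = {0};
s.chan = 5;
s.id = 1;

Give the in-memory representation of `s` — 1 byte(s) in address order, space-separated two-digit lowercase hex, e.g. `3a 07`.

[0+:7] chan=5 & 0x7f = 0x5; word=0x05
[7+:1] id=1 & 0x1 = 0x1; word=0x85
word = 0x85 → little-endian bytes:
  [0]=0x85

85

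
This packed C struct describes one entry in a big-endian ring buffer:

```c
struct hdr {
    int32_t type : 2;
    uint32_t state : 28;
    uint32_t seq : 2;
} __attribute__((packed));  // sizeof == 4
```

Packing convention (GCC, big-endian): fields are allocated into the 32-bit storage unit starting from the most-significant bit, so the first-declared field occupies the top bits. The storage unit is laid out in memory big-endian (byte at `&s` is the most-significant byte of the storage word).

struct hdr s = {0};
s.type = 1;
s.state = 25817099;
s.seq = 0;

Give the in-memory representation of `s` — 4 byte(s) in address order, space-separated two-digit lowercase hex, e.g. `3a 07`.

type:2 = 1 → 0x1 << 30 → word 0x40000000
state:28 = 25817099 → 0x189f00b << 2 → word 0x4627c02c
seq:2 = 0 → 0x0 << 0 → word 0x4627c02c
word = 0x4627c02c → big-endian bytes:
  [0]=0x46  [1]=0x27  [2]=0xc0  [3]=0x2c

46 27 c0 2c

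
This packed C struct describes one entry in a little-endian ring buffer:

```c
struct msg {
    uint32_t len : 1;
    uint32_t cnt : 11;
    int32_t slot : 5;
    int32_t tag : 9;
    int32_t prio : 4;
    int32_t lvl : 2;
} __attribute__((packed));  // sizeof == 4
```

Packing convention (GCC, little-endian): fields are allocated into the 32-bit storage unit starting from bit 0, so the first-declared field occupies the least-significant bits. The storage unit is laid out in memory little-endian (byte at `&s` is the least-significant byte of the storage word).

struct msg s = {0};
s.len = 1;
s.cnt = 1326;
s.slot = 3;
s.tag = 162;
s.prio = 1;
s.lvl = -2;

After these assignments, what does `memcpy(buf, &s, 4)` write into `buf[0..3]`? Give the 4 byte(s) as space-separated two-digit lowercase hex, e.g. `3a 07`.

len:1 = 1 → 0x1 << 0 → word 0x00000001
cnt:11 = 1326 → 0x52e << 1 → word 0x00000a5d
slot:5 = 3 → 0x3 << 12 → word 0x00003a5d
tag:9 = 162 → 0xa2 << 17 → word 0x01443a5d
prio:4 = 1 → 0x1 << 26 → word 0x05443a5d
lvl:2 = -2 → 0x2 << 30 → word 0x85443a5d
word = 0x85443a5d → little-endian bytes:
  [0]=0x5d  [1]=0x3a  [2]=0x44  [3]=0x85

5d 3a 44 85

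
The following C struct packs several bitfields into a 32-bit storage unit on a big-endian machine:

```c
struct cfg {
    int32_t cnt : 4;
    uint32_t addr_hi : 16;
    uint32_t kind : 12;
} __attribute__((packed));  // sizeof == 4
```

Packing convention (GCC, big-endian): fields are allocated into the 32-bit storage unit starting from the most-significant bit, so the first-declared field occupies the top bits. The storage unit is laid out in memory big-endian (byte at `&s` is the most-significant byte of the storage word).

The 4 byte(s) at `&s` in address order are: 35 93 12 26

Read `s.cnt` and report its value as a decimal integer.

3

[0]=0x35 [1]=0x93 [2]=0x12 [3]=0x26 (big-endian) → word 0x35931226
cnt:4 @ bit 28 → (0x35931226>>28)&0xf = 0x3  ←
addr_hi:16 @ bit 12 → (0x35931226>>12)&0xffff = 0x5931
kind:12 @ bit 0 → (0x35931226>>0)&0xfff = 0x226
cnt signed 4b, MSB=0: value = 3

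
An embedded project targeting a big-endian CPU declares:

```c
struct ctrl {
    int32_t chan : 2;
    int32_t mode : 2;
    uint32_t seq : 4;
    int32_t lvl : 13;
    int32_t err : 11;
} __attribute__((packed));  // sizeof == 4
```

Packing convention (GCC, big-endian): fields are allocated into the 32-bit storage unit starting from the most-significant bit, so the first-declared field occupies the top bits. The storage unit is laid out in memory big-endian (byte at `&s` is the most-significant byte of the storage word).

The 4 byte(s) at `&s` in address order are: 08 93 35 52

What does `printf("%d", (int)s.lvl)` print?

-3482

[0]=0x08 [1]=0x93 [2]=0x35 [3]=0x52 (big-endian) → word 0x08933552
chan:2 @ bit 30 → (0x08933552>>30)&0x3 = 0x0
mode:2 @ bit 28 → (0x08933552>>28)&0x3 = 0x0
seq:4 @ bit 24 → (0x08933552>>24)&0xf = 0x8
lvl:13 @ bit 11 → (0x08933552>>11)&0x1fff = 0x1266  ←
err:11 @ bit 0 → (0x08933552>>0)&0x7ff = 0x552
lvl signed 13b, MSB=1: 4710 - 8192 = -3482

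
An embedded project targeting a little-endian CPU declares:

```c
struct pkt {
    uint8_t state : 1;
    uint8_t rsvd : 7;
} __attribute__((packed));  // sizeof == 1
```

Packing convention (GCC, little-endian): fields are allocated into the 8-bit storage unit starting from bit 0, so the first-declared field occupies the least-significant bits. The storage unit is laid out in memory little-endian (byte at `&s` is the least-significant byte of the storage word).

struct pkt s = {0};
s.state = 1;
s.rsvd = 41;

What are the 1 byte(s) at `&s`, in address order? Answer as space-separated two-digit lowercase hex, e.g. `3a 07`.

[0+:1] state=1 & 0x1 = 0x1; word=0x01
[1+:7] rsvd=41 & 0x7f = 0x29; word=0x53
word = 0x53 → little-endian bytes:
  [0]=0x53

53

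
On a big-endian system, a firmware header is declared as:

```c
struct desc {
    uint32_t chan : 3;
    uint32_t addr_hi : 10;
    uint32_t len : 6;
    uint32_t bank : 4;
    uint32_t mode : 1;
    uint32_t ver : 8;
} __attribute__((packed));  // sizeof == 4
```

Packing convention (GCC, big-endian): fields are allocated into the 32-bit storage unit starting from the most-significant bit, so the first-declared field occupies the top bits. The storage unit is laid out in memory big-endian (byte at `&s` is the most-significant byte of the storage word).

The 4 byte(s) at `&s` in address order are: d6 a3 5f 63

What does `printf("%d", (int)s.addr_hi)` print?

[0]=0xd6 [1]=0xa3 [2]=0x5f [3]=0x63 (big-endian) → word 0xd6a35f63
chan:3 @ bit 29 → (0xd6a35f63>>29)&0x7 = 0x6
addr_hi:10 @ bit 19 → (0xd6a35f63>>19)&0x3ff = 0x2d4  ←
len:6 @ bit 13 → (0xd6a35f63>>13)&0x3f = 0x1a
bank:4 @ bit 9 → (0xd6a35f63>>9)&0xf = 0xf
mode:1 @ bit 8 → (0xd6a35f63>>8)&0x1 = 0x1
ver:8 @ bit 0 → (0xd6a35f63>>0)&0xff = 0x63

724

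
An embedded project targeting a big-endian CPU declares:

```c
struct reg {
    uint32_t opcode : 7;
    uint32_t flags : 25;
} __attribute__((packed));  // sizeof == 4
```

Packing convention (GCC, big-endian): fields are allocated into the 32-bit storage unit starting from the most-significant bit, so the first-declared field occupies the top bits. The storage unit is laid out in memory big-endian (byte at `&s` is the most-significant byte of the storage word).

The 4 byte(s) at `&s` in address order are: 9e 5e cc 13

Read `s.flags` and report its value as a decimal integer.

[0]=0x9e [1]=0x5e [2]=0xcc [3]=0x13 (big-endian) → word 0x9e5ecc13
opcode [25+:7] = (word>>25) & 0x7f = 79
flags [0+:25] = (word>>0) & 0x1ffffff = 6212627  ←

6212627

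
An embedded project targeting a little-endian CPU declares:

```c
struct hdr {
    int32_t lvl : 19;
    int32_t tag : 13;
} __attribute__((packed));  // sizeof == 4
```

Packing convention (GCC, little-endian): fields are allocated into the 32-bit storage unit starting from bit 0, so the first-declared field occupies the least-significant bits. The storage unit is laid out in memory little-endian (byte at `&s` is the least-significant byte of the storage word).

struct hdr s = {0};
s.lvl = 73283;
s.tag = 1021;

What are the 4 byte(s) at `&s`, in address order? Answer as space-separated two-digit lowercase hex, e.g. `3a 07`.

lvl:19 = 73283 → 0x11e43 << 0 → word 0x00011e43
tag:13 = 1021 → 0x3fd << 19 → word 0x1fe91e43
word = 0x1fe91e43 → little-endian bytes:
  [0]=0x43  [1]=0x1e  [2]=0xe9  [3]=0x1f

43 1e e9 1f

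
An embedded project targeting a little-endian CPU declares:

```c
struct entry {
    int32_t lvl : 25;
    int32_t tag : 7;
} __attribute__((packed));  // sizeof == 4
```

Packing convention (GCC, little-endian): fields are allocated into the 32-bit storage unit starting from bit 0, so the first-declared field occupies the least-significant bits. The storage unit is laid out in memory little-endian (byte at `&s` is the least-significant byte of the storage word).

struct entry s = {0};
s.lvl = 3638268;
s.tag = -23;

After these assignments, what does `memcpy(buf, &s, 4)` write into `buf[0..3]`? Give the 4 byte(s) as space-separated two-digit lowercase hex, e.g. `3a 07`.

fc 83 37 d2

lvl:25 = 3638268 → 0x3783fc << 0 → word 0x003783fc
tag:7 = -23 → 0x69 << 25 → word 0xd23783fc
word = 0xd23783fc → little-endian bytes:
  [0]=0xfc  [1]=0x83  [2]=0x37  [3]=0xd2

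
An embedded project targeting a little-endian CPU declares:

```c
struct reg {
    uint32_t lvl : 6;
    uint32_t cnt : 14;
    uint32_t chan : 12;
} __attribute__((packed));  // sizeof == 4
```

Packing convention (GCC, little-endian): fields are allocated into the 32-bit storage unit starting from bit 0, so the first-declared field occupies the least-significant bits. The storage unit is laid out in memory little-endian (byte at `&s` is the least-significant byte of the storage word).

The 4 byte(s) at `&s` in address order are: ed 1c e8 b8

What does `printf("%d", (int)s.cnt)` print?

[0]=0xed [1]=0x1c [2]=0xe8 [3]=0xb8 (little-endian) → word 0xb8e81ced
lvl:6 @ bit 0 → (0xb8e81ced>>0)&0x3f = 0x2d
cnt:14 @ bit 6 → (0xb8e81ced>>6)&0x3fff = 0x2073  ←
chan:12 @ bit 20 → (0xb8e81ced>>20)&0xfff = 0xb8e

8307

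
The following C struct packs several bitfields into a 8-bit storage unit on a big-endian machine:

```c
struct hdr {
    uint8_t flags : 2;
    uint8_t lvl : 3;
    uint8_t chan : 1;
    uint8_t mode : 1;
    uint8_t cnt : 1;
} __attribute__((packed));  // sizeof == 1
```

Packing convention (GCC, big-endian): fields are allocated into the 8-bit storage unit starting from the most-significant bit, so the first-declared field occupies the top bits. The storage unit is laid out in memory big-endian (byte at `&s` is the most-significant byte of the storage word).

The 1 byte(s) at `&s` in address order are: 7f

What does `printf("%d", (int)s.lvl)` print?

[0]=0x7f (big-endian) → word 0x7f
flags [6+:2] = (word>>6) & 0x3 = 1
lvl [3+:3] = (word>>3) & 0x7 = 7  ←
chan [2+:1] = (word>>2) & 0x1 = 1
mode [1+:1] = (word>>1) & 0x1 = 1
cnt [0+:1] = (word>>0) & 0x1 = 1

7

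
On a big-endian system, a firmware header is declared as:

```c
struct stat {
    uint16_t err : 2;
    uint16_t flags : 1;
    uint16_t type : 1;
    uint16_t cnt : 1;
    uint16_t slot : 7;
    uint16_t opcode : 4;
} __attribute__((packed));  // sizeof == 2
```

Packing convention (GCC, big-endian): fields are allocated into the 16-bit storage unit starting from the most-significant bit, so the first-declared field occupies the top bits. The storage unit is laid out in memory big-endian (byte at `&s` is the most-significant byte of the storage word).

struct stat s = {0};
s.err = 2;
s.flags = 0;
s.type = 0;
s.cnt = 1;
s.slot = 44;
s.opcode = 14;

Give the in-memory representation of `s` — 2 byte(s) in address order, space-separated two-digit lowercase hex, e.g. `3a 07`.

8a ce

err:2 = 2 → 0x2 << 14 → word 0x8000
flags:1 = 0 → 0x0 << 13 → word 0x8000
type:1 = 0 → 0x0 << 12 → word 0x8000
cnt:1 = 1 → 0x1 << 11 → word 0x8800
slot:7 = 44 → 0x2c << 4 → word 0x8ac0
opcode:4 = 14 → 0xe << 0 → word 0x8ace
word = 0x8ace → big-endian bytes:
  [0]=0x8a  [1]=0xce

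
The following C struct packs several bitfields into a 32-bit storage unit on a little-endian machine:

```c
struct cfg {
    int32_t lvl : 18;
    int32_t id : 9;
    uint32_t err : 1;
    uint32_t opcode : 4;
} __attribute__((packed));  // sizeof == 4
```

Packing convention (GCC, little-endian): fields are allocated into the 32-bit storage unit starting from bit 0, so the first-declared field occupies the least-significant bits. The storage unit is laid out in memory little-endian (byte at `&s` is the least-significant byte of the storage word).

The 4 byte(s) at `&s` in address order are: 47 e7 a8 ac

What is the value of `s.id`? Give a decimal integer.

-214

[0]=0x47 [1]=0xe7 [2]=0xa8 [3]=0xac (little-endian) → word 0xaca8e747
lvl [0+:18] = (word>>0) & 0x3ffff = 59207
id [18+:9] = (word>>18) & 0x1ff = 298  ←
err [27+:1] = (word>>27) & 0x1 = 1
opcode [28+:4] = (word>>28) & 0xf = 10
id signed 9b, MSB=1: 298 - 512 = -214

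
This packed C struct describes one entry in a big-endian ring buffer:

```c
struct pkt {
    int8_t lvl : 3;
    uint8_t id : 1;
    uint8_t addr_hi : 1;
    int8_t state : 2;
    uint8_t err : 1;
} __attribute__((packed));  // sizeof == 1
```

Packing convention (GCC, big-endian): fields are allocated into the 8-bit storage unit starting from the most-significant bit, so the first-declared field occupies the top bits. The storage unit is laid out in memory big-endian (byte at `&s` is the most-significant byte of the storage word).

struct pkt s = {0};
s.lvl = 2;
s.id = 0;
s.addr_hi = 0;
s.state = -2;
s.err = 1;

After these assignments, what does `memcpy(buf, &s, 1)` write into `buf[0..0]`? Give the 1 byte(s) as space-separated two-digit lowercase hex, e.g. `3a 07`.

45

lvl:3 = 2 → 0x2 << 5 → word 0x40
id:1 = 0 → 0x0 << 4 → word 0x40
addr_hi:1 = 0 → 0x0 << 3 → word 0x40
state:2 = -2 → 0x2 << 1 → word 0x44
err:1 = 1 → 0x1 << 0 → word 0x45
word = 0x45 → big-endian bytes:
  [0]=0x45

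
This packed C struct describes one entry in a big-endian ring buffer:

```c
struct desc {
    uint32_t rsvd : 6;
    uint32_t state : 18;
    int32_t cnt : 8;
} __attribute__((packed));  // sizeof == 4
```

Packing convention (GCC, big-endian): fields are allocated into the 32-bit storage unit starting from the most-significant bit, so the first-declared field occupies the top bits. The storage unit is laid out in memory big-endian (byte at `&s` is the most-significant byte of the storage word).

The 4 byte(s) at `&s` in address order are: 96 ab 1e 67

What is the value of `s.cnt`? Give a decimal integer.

103

[0]=0x96 [1]=0xab [2]=0x1e [3]=0x67 (big-endian) → word 0x96ab1e67
rsvd [26+:6] = (word>>26) & 0x3f = 37
state [8+:18] = (word>>8) & 0x3ffff = 174878
cnt [0+:8] = (word>>0) & 0xff = 103  ←
cnt signed 8b, MSB=0: value = 103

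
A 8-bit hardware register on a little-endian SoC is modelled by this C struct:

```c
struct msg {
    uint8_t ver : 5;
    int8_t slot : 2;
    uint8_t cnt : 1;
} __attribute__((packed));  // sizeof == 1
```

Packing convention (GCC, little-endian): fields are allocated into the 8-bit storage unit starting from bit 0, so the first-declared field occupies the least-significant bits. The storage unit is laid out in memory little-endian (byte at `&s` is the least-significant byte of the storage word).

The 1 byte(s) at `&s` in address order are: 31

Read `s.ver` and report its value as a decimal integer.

17

[0]=0x31 (little-endian) → word 0x31
ver:5 @ bit 0 → (0x31>>0)&0x1f = 0x11  ←
slot:2 @ bit 5 → (0x31>>5)&0x3 = 0x1
cnt:1 @ bit 7 → (0x31>>7)&0x1 = 0x0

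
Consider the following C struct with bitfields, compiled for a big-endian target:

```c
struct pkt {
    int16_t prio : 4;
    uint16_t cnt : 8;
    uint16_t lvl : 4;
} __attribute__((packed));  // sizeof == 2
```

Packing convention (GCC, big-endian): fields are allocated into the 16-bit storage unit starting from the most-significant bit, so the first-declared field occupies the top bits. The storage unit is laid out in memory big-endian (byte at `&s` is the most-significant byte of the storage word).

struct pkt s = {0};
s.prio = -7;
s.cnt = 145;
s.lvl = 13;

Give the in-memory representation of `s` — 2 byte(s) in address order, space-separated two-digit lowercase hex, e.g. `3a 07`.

prio (4b) val=-7 bits=0x9 at bit 12: 0x9000
cnt (8b) val=145 bits=0x91 at bit 4: 0x9910
lvl (4b) val=13 bits=0xd at bit 0: 0x991d
word = 0x991d → big-endian bytes:
  [0]=0x99  [1]=0x1d

99 1d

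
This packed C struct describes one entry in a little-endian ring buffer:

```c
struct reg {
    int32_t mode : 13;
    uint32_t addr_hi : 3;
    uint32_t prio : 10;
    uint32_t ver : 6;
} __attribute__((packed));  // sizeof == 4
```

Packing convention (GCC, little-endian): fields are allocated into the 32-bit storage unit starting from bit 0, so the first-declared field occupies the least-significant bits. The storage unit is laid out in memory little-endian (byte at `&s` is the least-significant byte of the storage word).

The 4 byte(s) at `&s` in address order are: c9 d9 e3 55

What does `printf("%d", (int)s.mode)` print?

[0]=0xc9 [1]=0xd9 [2]=0xe3 [3]=0x55 (little-endian) → word 0x55e3d9c9
mode:13 @ bit 0 → (0x55e3d9c9>>0)&0x1fff = 0x19c9  ←
addr_hi:3 @ bit 13 → (0x55e3d9c9>>13)&0x7 = 0x6
prio:10 @ bit 16 → (0x55e3d9c9>>16)&0x3ff = 0x1e3
ver:6 @ bit 26 → (0x55e3d9c9>>26)&0x3f = 0x15
mode signed 13b, MSB=1: 6601 - 8192 = -1591

-1591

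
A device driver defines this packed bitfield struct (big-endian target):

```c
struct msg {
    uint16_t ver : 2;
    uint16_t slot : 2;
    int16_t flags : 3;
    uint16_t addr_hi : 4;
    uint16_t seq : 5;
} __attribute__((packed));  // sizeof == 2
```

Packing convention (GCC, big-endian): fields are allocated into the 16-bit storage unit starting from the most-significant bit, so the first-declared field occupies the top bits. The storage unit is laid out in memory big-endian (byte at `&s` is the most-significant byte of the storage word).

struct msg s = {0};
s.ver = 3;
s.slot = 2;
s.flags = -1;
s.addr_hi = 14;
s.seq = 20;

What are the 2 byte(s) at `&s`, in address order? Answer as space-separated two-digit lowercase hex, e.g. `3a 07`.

ef d4

ver (2b) val=3 bits=0x3 at bit 14: 0xc000
slot (2b) val=2 bits=0x2 at bit 12: 0xe000
flags (3b) val=-1 bits=0x7 at bit 9: 0xee00
addr_hi (4b) val=14 bits=0xe at bit 5: 0xefc0
seq (5b) val=20 bits=0x14 at bit 0: 0xefd4
word = 0xefd4 → big-endian bytes:
  [0]=0xef  [1]=0xd4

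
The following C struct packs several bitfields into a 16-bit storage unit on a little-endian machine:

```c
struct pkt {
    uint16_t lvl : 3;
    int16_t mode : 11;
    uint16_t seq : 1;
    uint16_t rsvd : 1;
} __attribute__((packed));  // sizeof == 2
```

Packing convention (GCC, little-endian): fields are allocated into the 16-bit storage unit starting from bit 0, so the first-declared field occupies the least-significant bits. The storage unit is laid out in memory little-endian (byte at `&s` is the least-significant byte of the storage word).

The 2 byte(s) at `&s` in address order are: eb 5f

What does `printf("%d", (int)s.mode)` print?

1021

[0]=0xeb [1]=0x5f (little-endian) → word 0x5feb
lvl [0+:3] = (word>>0) & 0x7 = 3
mode [3+:11] = (word>>3) & 0x7ff = 1021  ←
seq [14+:1] = (word>>14) & 0x1 = 1
rsvd [15+:1] = (word>>15) & 0x1 = 0
mode signed 11b, MSB=0: value = 1021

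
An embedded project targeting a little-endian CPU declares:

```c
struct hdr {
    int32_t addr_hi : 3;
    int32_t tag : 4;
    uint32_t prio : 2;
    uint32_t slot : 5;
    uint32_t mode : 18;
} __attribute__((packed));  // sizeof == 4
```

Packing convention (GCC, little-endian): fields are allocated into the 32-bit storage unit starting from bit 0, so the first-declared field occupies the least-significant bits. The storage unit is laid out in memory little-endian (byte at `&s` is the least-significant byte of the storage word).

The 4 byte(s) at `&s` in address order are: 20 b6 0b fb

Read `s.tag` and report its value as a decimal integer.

4

[0]=0x20 [1]=0xb6 [2]=0x0b [3]=0xfb (little-endian) → word 0xfb0bb620
addr_hi:3 @ bit 0 → (0xfb0bb620>>0)&0x7 = 0x0
tag:4 @ bit 3 → (0xfb0bb620>>3)&0xf = 0x4  ←
prio:2 @ bit 7 → (0xfb0bb620>>7)&0x3 = 0x0
slot:5 @ bit 9 → (0xfb0bb620>>9)&0x1f = 0x1b
mode:18 @ bit 14 → (0xfb0bb620>>14)&0x3ffff = 0x3ec2e
tag signed 4b, MSB=0: value = 4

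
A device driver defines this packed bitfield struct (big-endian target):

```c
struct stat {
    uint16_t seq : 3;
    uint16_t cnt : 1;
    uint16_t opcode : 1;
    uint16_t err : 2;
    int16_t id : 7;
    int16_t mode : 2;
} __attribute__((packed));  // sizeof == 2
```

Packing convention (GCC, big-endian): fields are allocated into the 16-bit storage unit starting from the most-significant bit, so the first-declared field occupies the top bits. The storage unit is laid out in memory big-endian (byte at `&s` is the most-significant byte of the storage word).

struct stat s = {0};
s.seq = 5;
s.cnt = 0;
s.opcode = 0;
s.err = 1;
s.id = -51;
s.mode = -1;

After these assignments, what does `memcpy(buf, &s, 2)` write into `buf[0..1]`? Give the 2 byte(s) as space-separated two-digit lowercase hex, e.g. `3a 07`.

[13+:3] seq=5 & 0x7 = 0x5; word=0xa000
[12+:1] cnt=0 & 0x1 = 0x0; word=0xa000
[11+:1] opcode=0 & 0x1 = 0x0; word=0xa000
[9+:2] err=1 & 0x3 = 0x1; word=0xa200
[2+:7] id=-51 & 0x7f = 0x4d; word=0xa334
[0+:2] mode=-1 & 0x3 = 0x3; word=0xa337
word = 0xa337 → big-endian bytes:
  [0]=0xa3  [1]=0x37

a3 37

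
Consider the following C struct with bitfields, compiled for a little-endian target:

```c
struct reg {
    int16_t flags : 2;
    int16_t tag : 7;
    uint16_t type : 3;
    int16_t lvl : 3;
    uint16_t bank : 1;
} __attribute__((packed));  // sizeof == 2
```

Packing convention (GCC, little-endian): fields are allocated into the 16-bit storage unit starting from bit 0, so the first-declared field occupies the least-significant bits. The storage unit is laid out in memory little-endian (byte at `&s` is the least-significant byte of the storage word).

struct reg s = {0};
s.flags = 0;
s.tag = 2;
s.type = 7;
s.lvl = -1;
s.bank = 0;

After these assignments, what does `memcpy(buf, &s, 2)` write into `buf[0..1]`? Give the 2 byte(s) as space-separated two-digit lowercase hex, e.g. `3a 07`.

08 7e

flags:2 = 0 → 0x0 << 0 → word 0x0000
tag:7 = 2 → 0x2 << 2 → word 0x0008
type:3 = 7 → 0x7 << 9 → word 0x0e08
lvl:3 = -1 → 0x7 << 12 → word 0x7e08
bank:1 = 0 → 0x0 << 15 → word 0x7e08
word = 0x7e08 → little-endian bytes:
  [0]=0x08  [1]=0x7e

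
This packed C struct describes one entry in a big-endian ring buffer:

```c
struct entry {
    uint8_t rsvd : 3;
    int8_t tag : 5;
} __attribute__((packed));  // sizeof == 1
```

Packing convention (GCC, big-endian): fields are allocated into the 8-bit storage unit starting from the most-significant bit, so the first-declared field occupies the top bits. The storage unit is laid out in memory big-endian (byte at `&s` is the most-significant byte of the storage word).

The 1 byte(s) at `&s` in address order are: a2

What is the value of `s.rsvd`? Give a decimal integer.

5

[0]=0xa2 (big-endian) → word 0xa2
rsvd:3 @ bit 5 → (0xa2>>5)&0x7 = 0x5  ←
tag:5 @ bit 0 → (0xa2>>0)&0x1f = 0x2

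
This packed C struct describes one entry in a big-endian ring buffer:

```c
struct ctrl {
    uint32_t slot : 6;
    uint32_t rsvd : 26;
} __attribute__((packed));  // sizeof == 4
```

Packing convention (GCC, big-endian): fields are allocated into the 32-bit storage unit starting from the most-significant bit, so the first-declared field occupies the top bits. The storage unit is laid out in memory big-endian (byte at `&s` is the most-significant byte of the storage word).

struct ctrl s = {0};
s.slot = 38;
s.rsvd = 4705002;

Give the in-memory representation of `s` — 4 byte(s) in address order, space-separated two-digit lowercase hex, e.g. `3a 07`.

[26+:6] slot=38 & 0x3f = 0x26; word=0x98000000
[0+:26] rsvd=4705002 & 0x3ffffff = 0x47caea; word=0x9847caea
word = 0x9847caea → big-endian bytes:
  [0]=0x98  [1]=0x47  [2]=0xca  [3]=0xea

98 47 ca ea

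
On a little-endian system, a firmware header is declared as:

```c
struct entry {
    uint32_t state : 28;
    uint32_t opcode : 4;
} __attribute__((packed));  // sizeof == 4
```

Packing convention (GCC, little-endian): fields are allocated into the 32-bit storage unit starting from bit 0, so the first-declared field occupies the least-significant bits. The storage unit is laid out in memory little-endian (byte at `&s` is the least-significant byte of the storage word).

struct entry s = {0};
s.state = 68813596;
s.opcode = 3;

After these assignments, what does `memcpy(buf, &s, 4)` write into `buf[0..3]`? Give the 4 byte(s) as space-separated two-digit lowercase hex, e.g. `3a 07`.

state:28 = 68813596 → 0x41a031c << 0 → word 0x041a031c
opcode:4 = 3 → 0x3 << 28 → word 0x341a031c
word = 0x341a031c → little-endian bytes:
  [0]=0x1c  [1]=0x03  [2]=0x1a  [3]=0x34

1c 03 1a 34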